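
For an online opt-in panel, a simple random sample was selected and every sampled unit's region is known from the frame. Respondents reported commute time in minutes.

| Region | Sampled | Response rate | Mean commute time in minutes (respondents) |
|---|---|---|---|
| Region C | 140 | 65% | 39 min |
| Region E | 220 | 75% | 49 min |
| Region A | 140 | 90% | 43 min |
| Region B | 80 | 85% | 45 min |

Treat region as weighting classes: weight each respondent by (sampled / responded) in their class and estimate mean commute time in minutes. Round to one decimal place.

44.6

Inverse-response-rate weighting restores each class to its sampled count, so class totals weight by n_sampled:
  Region C: 140 × 39 = 5460
  Region E: 220 × 49 = 10,780
  Region A: 140 × 43 = 6020
  Region B: 80 × 45 = 3600
Adjusted estimate = 25,860 / 580 = 44.5862 → 44.6.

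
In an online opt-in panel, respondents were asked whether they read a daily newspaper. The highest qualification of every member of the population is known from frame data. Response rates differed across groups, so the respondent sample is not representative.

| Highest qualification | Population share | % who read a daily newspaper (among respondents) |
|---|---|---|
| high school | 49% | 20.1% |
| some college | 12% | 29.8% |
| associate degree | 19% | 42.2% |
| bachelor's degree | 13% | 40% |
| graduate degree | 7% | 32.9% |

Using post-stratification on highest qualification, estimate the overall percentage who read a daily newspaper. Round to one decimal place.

Each cell contributes population-share × respondent value:
  high school: 0.49 × 20.1 = 9.849
  some college: 0.12 × 29.8 = 3.576
  associate degree: 0.19 × 42.2 = 8.018
  bachelor's degree: 0.13 × 40 = 5.2
  graduate degree: 0.07 × 32.9 = 2.303
Post-stratified estimate = 28.946 → 28.9%.

28.9%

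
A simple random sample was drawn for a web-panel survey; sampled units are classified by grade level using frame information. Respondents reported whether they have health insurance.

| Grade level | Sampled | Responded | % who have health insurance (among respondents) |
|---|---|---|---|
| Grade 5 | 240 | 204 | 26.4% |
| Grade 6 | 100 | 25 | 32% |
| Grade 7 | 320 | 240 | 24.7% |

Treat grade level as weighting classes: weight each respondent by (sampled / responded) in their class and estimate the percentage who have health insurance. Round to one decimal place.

Response rates by class: Grade 5 204/240 = 85%, Grade 6 25/100 = 25%, Grade 7 240/320 = 75%.
Inverse-response-rate weighting restores each class to its sampled count, so class totals weight by n_sampled:
  Grade 5: 240 × 26.4 = 6336
  Grade 6: 100 × 32 = 3200
  Grade 7: 320 × 24.7 = 7904
Adjusted estimate = 17,440 / 660 = 26.4242 → 26.4%.

26.4%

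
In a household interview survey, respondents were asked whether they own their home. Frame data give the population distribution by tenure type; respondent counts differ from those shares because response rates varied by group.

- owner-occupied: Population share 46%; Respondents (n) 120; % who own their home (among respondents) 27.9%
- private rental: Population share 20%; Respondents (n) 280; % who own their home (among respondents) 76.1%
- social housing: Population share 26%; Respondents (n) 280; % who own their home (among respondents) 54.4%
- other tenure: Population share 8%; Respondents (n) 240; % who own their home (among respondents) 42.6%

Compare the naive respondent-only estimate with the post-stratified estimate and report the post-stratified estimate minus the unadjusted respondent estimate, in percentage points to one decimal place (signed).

Naive respondent-only estimate (weights = respondent counts):
  (120/920)×27.9 + (280/920)×76.1 + (280/920)×54.4 + (240/920)×42.6 = 54.4696%
Reweighting by population tenure type shares:
  0.46×27.9 + 0.2×76.1 + 0.26×54.4 + 0.08×42.6 = 45.606%
Difference = 45.606 − 54.4696 = -8.8636 pp.

-8.9 percentage points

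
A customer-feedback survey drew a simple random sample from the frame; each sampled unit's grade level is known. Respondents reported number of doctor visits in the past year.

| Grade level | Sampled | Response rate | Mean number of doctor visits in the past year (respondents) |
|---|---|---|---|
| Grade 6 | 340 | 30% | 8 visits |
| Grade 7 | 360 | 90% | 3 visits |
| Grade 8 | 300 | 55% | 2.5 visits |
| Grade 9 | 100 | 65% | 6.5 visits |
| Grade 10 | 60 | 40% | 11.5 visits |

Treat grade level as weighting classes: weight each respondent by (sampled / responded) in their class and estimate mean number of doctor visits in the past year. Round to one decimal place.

With weight = n_sampled/n_responded per class, the weighted class total is n_sampled:
  Grade 6: 340 × 8 = 2720
  Grade 7: 360 × 3 = 1080
  Grade 8: 300 × 2.5 = 750
  Grade 9: 100 × 6.5 = 650
  Grade 10: 60 × 11.5 = 690
Adjusted estimate = 5890 / 1,160 = 5.07759 → 5.1.

5.1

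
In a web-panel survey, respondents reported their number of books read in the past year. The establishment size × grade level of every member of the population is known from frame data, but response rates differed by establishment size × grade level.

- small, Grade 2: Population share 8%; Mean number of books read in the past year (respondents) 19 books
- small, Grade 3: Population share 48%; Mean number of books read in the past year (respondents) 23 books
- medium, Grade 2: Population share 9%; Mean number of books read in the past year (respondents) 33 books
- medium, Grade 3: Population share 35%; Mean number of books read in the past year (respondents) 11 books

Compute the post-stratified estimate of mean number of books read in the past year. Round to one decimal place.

19.4

Each cell contributes population-share × respondent value:
  small, Grade 2: 0.08 × 19 = 1.52
  small, Grade 3: 0.48 × 23 = 11.04
  medium, Grade 2: 0.09 × 33 = 2.97
  medium, Grade 3: 0.35 × 11 = 3.85
Post-stratified estimate = 19.38 → 19.4.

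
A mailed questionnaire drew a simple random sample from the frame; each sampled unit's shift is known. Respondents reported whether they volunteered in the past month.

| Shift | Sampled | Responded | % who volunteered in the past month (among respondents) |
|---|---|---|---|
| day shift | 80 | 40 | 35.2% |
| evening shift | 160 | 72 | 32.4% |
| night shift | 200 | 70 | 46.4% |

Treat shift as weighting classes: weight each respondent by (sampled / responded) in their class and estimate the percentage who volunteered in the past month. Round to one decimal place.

39.3%

Class response rates: day shift 40/80 = 50%, evening shift 72/160 = 45%, night shift 70/200 = 35%.
With weight = n_sampled/n_responded per class, the weighted class total is n_sampled:
  day shift: 80 × 35.2 = 2816
  evening shift: 160 × 32.4 = 5184
  night shift: 200 × 46.4 = 9280
Adjusted estimate = 17,280 / 440 = 39.2727 → 39.3%.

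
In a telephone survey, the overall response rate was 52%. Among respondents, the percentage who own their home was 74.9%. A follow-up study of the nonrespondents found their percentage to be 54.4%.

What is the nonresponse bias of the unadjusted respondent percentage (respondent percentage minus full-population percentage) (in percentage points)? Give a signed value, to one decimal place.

+9.8 percentage points

Nonresponse fraction = 1 − 0.52 = 0.48.
Bias = (nonresponse fraction) × (respondent percentage − nonrespondent percentage)
     = 0.48 × (74.9 − 54.4) = 0.48 × 20.5 = 9.84.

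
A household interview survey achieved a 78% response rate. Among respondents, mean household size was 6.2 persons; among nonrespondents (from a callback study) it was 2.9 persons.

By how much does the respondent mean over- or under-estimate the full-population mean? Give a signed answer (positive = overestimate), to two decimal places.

+0.73

Nonresponse fraction = 1 − 0.78 = 0.22.
Bias = (nonresponse fraction) × (respondent mean − nonrespondent mean)
     = 0.22 × (6.2 − 2.9) = 0.22 × 3.3 = 0.726.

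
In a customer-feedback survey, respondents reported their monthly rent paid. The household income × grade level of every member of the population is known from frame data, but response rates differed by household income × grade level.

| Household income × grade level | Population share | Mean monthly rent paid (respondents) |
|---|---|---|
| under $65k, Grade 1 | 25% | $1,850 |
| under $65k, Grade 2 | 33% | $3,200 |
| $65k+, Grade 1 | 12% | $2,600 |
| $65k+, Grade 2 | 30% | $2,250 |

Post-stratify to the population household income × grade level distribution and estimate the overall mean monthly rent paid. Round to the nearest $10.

Each cell contributes population-share × respondent value:
  under $65k, Grade 1: 0.25 × 1850 = 462.5
  under $65k, Grade 2: 0.33 × 3200 = 1056
  $65k+, Grade 1: 0.12 × 2600 = 312
  $65k+, Grade 2: 0.3 × 2250 = 675
Post-stratified estimate = 2505.5 → $2,510.

$2,510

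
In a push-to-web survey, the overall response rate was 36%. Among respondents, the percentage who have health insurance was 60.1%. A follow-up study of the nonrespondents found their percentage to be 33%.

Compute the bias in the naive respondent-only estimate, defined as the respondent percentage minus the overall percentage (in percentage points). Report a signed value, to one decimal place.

+17.3 percentage points

Nonresponse fraction = 1 − 0.36 = 0.64.
Bias = (nonresponse fraction) × (respondent percentage − nonrespondent percentage)
     = 0.64 × (60.1 − 33) = 0.64 × 27.1 = 17.344.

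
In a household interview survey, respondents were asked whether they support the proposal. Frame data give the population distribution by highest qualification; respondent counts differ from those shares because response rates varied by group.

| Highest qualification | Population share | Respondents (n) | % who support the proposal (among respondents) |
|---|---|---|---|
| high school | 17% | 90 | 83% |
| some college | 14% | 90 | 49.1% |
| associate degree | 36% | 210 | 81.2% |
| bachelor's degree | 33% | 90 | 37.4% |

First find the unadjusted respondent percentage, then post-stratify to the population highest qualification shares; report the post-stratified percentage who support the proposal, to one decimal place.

Unadjusted (pooled respondent) estimate weights by respondent counts:
  (90/480)×83 + (90/480)×49.1 + (210/480)×81.2 + (90/480)×37.4 = 67.3063%
Post-stratifying to population shares instead:
  0.17×83 + 0.14×49.1 + 0.36×81.2 + 0.33×37.4 = 62.558%

62.6%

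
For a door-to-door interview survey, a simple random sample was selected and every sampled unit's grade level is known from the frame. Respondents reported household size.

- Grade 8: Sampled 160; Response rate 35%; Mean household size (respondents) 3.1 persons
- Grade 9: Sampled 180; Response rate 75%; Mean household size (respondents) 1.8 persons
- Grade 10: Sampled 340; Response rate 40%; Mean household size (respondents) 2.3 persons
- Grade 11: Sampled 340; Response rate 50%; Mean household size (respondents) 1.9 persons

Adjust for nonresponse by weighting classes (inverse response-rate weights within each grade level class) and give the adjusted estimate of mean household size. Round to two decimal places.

Each respondent's weight = sampled/responded in their class; summing within a class gives n_sampled, so:
  Grade 8: 160 × 3.1 = 496
  Grade 9: 180 × 1.8 = 324
  Grade 10: 340 × 2.3 = 782
  Grade 11: 340 × 1.9 = 646
Adjusted estimate = 2248 / 1,020 = 2.20392 → 2.20.

2.20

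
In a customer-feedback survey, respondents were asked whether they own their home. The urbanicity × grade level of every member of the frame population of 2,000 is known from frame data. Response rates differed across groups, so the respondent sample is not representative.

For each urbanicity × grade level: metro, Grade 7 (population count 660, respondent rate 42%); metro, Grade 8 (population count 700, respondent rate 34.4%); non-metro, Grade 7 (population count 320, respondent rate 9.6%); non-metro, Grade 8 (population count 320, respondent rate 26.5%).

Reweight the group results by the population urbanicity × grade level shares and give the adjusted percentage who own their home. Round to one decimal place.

31.7%

Reweight to the known urbanicity × grade level distribution:
  metro, Grade 7: (660/2,000) × 42 = 13.86
  metro, Grade 8: (700/2,000) × 34.4 = 12.04
  non-metro, Grade 7: (320/2,000) × 9.6 = 1.536
  non-metro, Grade 8: (320/2,000) × 26.5 = 4.24
Post-stratified estimate = 31.676 → 31.7%.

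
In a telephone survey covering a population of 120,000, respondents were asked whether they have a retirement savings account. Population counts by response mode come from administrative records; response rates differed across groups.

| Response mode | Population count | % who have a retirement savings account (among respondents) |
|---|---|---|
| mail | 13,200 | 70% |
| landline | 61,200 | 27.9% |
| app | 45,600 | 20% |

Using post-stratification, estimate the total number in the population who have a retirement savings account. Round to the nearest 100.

35,400

Each cell contributes its population count × the respondent rate:
  mail: 13,200 × 70% = 9240
  landline: 61,200 × 27.9% = 17074.8
  app: 45,600 × 20% = 9120
Estimated total = 35434.8 → 35,400.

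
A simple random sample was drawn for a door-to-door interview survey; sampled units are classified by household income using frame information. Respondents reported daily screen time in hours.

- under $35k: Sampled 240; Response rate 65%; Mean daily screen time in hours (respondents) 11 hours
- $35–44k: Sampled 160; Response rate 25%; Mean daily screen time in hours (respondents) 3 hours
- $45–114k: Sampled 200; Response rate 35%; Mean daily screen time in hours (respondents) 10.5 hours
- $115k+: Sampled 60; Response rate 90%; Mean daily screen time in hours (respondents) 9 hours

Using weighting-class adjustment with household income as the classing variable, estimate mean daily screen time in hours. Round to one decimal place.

Inverse-response-rate weighting restores each class to its sampled count, so class totals weight by n_sampled:
  under $35k: 240 × 11 = 2640
  $35–44k: 160 × 3 = 480
  $45–114k: 200 × 10.5 = 2100
  $115k+: 60 × 9 = 540
Adjusted estimate = 5760 / 660 = 8.72727 → 8.7.

8.7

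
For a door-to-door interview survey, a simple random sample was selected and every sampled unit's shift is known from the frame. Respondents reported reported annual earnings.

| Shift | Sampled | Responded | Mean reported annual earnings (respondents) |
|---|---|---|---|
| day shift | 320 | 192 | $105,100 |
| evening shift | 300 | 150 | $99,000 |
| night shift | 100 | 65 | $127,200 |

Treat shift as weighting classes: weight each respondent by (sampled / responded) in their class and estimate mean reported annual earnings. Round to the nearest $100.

Class response rates: day shift 192/320 = 60%, evening shift 150/300 = 50%, night shift 65/100 = 65%.
Weighting each respondent by the inverse class response rate inflates each class back to its sampled size, so the class weight is n_sampled:
  day shift: 320 × 105,100 = 33,632,000
  evening shift: 300 × 99,000 = 29,700,000
  night shift: 100 × 127,200 = 12,720,000
Adjusted estimate = 76,052,000 / 720 = 105628 → $105,600.

$105,600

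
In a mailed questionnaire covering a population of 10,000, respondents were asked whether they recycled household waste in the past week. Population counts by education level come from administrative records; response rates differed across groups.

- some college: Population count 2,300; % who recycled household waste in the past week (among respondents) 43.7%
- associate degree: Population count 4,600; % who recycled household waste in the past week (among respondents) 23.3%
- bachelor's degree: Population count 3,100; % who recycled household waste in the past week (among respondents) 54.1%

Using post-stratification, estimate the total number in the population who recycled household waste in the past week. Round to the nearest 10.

Each cell contributes its population count × the respondent rate:
  some college: 2,300 × 43.7% = 1005.1
  associate degree: 4,600 × 23.3% = 1071.8
  bachelor's degree: 3,100 × 54.1% = 1677.1
Estimated total = 3754 → 3,750.

3,750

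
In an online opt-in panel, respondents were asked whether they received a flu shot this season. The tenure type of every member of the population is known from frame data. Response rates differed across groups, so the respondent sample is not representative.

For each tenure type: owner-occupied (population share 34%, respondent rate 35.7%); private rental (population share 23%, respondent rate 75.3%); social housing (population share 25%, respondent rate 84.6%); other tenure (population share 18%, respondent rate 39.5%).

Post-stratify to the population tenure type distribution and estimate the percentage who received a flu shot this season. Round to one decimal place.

57.7%

Weight each group's respondent value by its population share:
  owner-occupied: 0.34 × 35.7 = 12.138
  private rental: 0.23 × 75.3 = 17.319
  social housing: 0.25 × 84.6 = 21.15
  other tenure: 0.18 × 39.5 = 7.11
Post-stratified estimate = 57.717 → 57.7%.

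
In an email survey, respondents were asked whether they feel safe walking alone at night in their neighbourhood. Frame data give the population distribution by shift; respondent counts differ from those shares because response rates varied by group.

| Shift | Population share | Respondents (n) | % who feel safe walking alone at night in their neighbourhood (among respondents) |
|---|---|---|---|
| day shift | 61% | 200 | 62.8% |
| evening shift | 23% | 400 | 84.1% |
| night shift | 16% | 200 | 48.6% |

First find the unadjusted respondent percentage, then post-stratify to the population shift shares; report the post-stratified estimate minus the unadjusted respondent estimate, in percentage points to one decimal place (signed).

Unadjusted (pooled respondent) estimate weights by respondent counts:
  (200/800)×62.8 + (400/800)×84.1 + (200/800)×48.6 = 69.9%
Reweighting by population shift shares:
  0.61×62.8 + 0.23×84.1 + 0.16×48.6 = 65.427%
Difference = 65.427 − 69.9 = -4.473 pp.

-4.5 percentage points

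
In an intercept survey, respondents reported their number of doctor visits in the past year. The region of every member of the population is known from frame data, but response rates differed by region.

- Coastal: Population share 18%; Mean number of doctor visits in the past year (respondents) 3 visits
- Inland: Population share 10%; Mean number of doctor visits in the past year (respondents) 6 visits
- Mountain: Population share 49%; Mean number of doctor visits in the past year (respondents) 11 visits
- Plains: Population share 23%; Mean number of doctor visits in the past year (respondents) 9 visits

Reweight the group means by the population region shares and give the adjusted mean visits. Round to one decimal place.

Reweight to the known region distribution:
  Coastal: 0.18 × 3 = 0.54
  Inland: 0.1 × 6 = 0.6
  Mountain: 0.49 × 11 = 5.39
  Plains: 0.23 × 9 = 2.07
Post-stratified estimate = 8.6 → 8.6.

8.6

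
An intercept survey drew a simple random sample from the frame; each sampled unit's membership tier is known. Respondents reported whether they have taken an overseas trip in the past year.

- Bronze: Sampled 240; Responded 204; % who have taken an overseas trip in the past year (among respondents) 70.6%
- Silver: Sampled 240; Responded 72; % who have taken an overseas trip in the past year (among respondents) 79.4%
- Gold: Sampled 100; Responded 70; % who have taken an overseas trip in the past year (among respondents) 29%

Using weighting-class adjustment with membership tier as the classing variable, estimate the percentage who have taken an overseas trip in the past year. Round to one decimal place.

67.1%

Response rates by class: Bronze 204/240 = 85%, Silver 72/240 = 30%, Gold 70/100 = 70%.
With weight = n_sampled/n_responded per class, the weighted class total is n_sampled:
  Bronze: 240 × 70.6 = 16,944
  Silver: 240 × 79.4 = 19,056
  Gold: 100 × 29 = 2900
Adjusted estimate = 38,900 / 580 = 67.069 → 67.1%.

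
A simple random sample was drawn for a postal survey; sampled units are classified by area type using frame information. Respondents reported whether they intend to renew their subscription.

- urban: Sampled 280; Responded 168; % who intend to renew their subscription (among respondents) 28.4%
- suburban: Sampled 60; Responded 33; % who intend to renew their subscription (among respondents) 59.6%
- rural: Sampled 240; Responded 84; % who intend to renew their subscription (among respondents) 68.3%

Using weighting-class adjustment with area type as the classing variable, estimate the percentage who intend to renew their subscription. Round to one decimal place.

Response rates by class: urban 168/280 = 60%, suburban 33/60 = 55%, rural 84/240 = 35%.
Weighting each respondent by the inverse class response rate inflates each class back to its sampled size, so the class weight is n_sampled:
  urban: 280 × 28.4 = 7952
  suburban: 60 × 59.6 = 3576
  rural: 240 × 68.3 = 16,392
Adjusted estimate = 27,920 / 580 = 48.1379 → 48.1%.

48.1%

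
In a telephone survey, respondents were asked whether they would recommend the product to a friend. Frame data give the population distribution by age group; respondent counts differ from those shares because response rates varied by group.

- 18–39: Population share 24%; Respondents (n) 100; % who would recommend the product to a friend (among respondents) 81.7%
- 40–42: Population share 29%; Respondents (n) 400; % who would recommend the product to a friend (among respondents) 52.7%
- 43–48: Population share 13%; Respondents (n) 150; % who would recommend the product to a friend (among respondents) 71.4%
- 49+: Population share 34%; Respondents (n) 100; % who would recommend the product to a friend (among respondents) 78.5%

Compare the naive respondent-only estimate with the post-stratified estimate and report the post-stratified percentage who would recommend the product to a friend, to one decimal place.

70.9%

Without adjustment, the pooled respondent share is:
  (100/750)×81.7 + (400/750)×52.7 + (150/750)×71.4 + (100/750)×78.5 = 63.7467%
Post-stratifying to population shares instead:
  0.24×81.7 + 0.29×52.7 + 0.13×71.4 + 0.34×78.5 = 70.863%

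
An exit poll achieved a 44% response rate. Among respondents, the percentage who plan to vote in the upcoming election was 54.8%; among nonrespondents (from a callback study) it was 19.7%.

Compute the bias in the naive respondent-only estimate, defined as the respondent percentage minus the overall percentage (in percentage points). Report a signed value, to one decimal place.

Nonresponse fraction = 1 − 0.44 = 0.56.
Bias = (nonresponse fraction) × (respondent percentage − nonrespondent percentage)
     = 0.56 × (54.8 − 19.7) = 0.56 × 35.1 = 19.656.

+19.7 percentage points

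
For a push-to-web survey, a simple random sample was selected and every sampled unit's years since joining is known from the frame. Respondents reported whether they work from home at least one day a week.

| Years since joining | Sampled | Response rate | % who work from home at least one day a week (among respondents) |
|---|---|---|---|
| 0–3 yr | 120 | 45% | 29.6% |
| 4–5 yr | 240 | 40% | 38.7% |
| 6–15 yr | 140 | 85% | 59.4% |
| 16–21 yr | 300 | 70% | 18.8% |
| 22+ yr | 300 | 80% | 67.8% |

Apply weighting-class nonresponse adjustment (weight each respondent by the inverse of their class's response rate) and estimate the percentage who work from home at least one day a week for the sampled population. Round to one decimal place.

42.9%

Each respondent's weight = sampled/responded in their class; summing within a class gives n_sampled, so:
  0–3 yr: 120 × 29.6 = 3552
  4–5 yr: 240 × 38.7 = 9288
  6–15 yr: 140 × 59.4 = 8316
  16–21 yr: 300 × 18.8 = 5640
  22+ yr: 300 × 67.8 = 20,340
Adjusted estimate = 47,136 / 1,100 = 42.8509 → 42.9%.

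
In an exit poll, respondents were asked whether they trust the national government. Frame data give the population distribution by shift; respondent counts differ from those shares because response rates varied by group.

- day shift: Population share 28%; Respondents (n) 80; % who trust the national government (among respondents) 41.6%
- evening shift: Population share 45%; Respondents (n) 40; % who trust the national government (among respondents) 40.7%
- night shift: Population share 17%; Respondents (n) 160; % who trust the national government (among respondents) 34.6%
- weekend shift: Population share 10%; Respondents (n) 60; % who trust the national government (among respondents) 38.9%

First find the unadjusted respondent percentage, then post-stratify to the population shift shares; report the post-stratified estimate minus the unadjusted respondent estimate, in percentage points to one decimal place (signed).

Without adjustment, the pooled respondent share is:
  (80/340)×41.6 + (40/340)×40.7 + (160/340)×34.6 + (60/340)×38.9 = 37.7235%
Post-stratified estimate weights by population shares:
  0.28×41.6 + 0.45×40.7 + 0.17×34.6 + 0.1×38.9 = 39.735%
Difference = 39.735 − 37.7235 = 2.0115 pp.

+2.0 percentage points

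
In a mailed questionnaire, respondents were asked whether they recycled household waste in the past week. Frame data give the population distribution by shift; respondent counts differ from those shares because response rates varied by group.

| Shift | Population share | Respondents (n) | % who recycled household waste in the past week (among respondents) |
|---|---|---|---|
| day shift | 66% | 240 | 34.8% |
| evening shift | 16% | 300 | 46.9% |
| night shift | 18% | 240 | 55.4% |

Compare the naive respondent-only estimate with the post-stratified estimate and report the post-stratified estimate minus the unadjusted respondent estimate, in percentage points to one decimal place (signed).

-5.3 percentage points

Without adjustment, the pooled respondent share is:
  (240/780)×34.8 + (300/780)×46.9 + (240/780)×55.4 = 45.7923%
Reweighting by population shift shares:
  0.66×34.8 + 0.16×46.9 + 0.18×55.4 = 40.444%
Difference = 40.444 − 45.7923 = -5.3483 pp.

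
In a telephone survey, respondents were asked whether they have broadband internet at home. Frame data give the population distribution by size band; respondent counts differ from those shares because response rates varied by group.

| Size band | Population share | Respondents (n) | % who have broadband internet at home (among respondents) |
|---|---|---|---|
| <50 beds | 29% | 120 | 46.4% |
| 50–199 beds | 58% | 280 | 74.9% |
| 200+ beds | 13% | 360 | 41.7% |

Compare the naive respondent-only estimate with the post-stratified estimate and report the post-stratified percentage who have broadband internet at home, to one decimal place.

Without adjustment, the pooled respondent share is:
  (120/760)×46.4 + (280/760)×74.9 + (360/760)×41.7 = 54.6737%
Post-stratified estimate weights by population shares:
  0.29×46.4 + 0.58×74.9 + 0.13×41.7 = 62.319%

62.3%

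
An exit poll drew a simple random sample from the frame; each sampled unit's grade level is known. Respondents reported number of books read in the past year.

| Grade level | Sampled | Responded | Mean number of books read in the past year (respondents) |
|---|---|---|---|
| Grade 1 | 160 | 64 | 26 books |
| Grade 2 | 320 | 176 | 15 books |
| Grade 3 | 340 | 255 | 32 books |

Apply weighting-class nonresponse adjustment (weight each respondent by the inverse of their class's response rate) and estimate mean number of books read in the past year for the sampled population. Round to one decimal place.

24.2

Class response rates: Grade 1 64/160 = 40%, Grade 2 176/320 = 55%, Grade 3 255/340 = 75%.
Weighting each respondent by the inverse class response rate inflates each class back to its sampled size, so the class weight is n_sampled:
  Grade 1: 160 × 26 = 4160
  Grade 2: 320 × 15 = 4800
  Grade 3: 340 × 32 = 10,880
Adjusted estimate = 19,840 / 820 = 24.1951 → 24.2.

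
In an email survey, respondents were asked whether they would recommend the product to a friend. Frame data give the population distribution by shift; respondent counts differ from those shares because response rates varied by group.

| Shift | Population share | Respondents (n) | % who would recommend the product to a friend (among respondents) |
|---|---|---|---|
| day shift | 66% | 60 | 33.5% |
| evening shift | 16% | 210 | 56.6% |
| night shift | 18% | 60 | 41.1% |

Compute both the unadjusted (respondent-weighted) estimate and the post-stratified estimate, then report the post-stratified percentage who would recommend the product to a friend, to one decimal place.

38.6%

Unadjusted (pooled respondent) estimate weights by respondent counts:
  (60/330)×33.5 + (210/330)×56.6 + (60/330)×41.1 = 49.5818%
Post-stratifying to population shares instead:
  0.66×33.5 + 0.16×56.6 + 0.18×41.1 = 38.564%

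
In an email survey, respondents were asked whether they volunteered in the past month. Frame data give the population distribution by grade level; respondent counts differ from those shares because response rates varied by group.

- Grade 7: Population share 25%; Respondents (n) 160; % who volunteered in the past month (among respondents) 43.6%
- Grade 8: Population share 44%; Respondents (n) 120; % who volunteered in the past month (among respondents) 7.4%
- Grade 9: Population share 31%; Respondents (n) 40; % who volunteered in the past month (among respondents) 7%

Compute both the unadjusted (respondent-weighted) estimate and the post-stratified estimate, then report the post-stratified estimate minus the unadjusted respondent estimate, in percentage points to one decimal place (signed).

-9.1 percentage points

Unadjusted (pooled respondent) estimate weights by respondent counts:
  (160/320)×43.6 + (120/320)×7.4 + (40/320)×7 = 25.45%
Post-stratified estimate weights by population shares:
  0.25×43.6 + 0.44×7.4 + 0.31×7 = 16.326%
Difference = 16.326 − 25.45 = -9.124 pp.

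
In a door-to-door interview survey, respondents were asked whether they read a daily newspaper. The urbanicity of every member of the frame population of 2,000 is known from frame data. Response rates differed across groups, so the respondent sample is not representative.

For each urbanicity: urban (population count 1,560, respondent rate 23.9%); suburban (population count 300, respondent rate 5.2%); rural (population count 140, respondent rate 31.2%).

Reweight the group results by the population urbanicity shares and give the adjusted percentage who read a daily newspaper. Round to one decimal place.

Reweight to the known urbanicity distribution:
  urban: (1,560/2,000) × 23.9 = 18.642
  suburban: (300/2,000) × 5.2 = 0.78
  rural: (140/2,000) × 31.2 = 2.184
Post-stratified estimate = 21.606 → 21.6%.

21.6%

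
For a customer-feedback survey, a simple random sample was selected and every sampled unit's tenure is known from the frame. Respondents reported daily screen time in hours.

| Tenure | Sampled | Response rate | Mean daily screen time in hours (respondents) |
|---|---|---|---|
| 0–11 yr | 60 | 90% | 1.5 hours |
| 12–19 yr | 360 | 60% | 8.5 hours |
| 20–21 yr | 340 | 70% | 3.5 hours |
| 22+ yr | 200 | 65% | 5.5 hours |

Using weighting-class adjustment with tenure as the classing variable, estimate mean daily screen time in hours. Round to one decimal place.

Each respondent's weight = sampled/responded in their class; summing within a class gives n_sampled, so:
  0–11 yr: 60 × 1.5 = 90
  12–19 yr: 360 × 8.5 = 3060
  20–21 yr: 340 × 3.5 = 1190
  22+ yr: 200 × 5.5 = 1100
Adjusted estimate = 5440 / 960 = 5.66667 → 5.7.

5.7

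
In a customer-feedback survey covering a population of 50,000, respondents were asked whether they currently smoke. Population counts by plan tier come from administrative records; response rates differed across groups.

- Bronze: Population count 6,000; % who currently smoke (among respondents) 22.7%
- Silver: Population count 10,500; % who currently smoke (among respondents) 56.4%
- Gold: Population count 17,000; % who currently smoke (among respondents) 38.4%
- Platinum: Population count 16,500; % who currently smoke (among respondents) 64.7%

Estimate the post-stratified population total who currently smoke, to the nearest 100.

24,500

Each cell contributes its population count × the respondent rate:
  Bronze: 6,000 × 22.7% = 1362
  Silver: 10,500 × 56.4% = 5922
  Gold: 17,000 × 38.4% = 6528
  Platinum: 16,500 × 64.7% = 10675.5
Estimated total = 24487.5 → 24,500.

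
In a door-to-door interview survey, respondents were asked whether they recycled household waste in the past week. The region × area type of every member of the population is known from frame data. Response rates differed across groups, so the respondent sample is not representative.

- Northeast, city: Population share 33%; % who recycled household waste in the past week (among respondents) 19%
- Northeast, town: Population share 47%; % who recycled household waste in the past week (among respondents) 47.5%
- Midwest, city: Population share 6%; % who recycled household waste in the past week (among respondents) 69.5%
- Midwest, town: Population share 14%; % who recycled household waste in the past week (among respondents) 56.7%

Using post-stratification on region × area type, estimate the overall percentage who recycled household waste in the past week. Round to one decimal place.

Post-stratification weights by population share, not respondent share:
  Northeast, city: 0.33 × 19 = 6.27
  Northeast, town: 0.47 × 47.5 = 22.325
  Midwest, city: 0.06 × 69.5 = 4.17
  Midwest, town: 0.14 × 56.7 = 7.938
Post-stratified estimate = 40.703 → 40.7%.

40.7%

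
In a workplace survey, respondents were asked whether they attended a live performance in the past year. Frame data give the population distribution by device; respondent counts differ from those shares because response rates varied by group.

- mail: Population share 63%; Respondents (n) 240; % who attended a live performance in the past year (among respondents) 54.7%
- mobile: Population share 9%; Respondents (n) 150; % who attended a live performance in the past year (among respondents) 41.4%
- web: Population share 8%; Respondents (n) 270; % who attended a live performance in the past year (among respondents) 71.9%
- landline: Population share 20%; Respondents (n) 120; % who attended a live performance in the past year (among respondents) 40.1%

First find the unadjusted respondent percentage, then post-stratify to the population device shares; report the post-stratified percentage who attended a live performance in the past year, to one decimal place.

Naive respondent-only estimate (weights = respondent counts):
  (240/780)×54.7 + (150/780)×41.4 + (270/780)×71.9 + (120/780)×40.1 = 55.85%
Post-stratifying to population shares instead:
  0.63×54.7 + 0.09×41.4 + 0.08×71.9 + 0.2×40.1 = 51.959%

52.0%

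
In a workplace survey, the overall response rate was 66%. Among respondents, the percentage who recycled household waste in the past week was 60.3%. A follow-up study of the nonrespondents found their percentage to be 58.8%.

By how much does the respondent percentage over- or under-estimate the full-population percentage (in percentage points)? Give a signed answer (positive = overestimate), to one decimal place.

+0.5 percentage points

Nonresponse fraction = 1 − 0.66 = 0.34.
Bias = (nonresponse fraction) × (respondent percentage − nonrespondent percentage)
     = 0.34 × (60.3 − 58.8) = 0.34 × 1.5 = 0.51.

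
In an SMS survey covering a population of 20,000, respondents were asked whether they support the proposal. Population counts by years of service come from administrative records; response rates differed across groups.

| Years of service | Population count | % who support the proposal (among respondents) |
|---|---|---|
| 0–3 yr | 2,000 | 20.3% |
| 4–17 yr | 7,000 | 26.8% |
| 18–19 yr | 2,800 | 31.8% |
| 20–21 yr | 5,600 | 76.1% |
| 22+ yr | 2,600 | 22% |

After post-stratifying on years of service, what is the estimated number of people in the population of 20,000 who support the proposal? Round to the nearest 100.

8,000

Each cell contributes its population count × the respondent rate:
  0–3 yr: 2,000 × 20.3% = 406
  4–17 yr: 7,000 × 26.8% = 1876
  18–19 yr: 2,800 × 31.8% = 890.4
  20–21 yr: 5,600 × 76.1% = 4261.6
  22+ yr: 2,600 × 22% = 572
Estimated total = 8006 → 8,000.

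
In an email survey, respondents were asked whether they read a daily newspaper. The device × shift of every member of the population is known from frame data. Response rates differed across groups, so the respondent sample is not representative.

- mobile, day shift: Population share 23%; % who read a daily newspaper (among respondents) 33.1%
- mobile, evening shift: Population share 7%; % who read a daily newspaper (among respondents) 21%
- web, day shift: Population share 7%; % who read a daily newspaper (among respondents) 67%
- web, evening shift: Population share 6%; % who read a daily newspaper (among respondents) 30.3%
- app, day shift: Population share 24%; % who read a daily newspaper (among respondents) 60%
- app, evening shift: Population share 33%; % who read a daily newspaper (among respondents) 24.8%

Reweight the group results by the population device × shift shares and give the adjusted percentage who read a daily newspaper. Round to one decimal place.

Weight each group's respondent value by its population share:
  mobile, day shift: 0.23 × 33.1 = 7.613
  mobile, evening shift: 0.07 × 21 = 1.47
  web, day shift: 0.07 × 67 = 4.69
  web, evening shift: 0.06 × 30.3 = 1.818
  app, day shift: 0.24 × 60 = 14.4
  app, evening shift: 0.33 × 24.8 = 8.184
Post-stratified estimate = 38.175 → 38.2%.

38.2%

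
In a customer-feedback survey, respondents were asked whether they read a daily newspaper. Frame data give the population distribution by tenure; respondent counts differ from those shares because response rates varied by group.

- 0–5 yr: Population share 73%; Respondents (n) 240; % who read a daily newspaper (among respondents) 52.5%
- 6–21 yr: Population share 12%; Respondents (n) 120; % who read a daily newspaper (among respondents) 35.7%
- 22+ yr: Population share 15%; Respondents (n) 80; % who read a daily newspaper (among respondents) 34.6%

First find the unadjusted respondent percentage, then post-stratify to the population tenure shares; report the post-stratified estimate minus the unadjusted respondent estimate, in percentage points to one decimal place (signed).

+3.1 percentage points

Without adjustment, the pooled respondent share is:
  (240/440)×52.5 + (120/440)×35.7 + (80/440)×34.6 = 44.6636%
Post-stratifying to population shares instead:
  0.73×52.5 + 0.12×35.7 + 0.15×34.6 = 47.799%
Difference = 47.799 − 44.6636 = 3.1354 pp.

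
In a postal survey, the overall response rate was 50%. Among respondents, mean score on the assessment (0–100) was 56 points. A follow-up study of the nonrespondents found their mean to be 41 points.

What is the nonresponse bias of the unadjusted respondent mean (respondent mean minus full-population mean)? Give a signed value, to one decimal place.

+7.5

Nonresponse fraction = 1 − 0.5 = 0.5.
Bias = (nonresponse fraction) × (respondent mean − nonrespondent mean)
     = 0.5 × (56 − 41) = 0.5 × 15 = 7.5.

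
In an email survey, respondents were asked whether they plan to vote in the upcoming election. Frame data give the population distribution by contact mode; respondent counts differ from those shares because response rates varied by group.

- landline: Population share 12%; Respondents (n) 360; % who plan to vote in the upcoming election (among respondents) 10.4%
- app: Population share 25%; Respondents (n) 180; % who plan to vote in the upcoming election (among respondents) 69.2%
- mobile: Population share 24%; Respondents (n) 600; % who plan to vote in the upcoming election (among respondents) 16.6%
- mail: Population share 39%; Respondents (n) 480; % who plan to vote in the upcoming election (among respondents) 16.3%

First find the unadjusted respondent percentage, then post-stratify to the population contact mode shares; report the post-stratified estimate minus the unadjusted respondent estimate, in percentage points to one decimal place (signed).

+7.9 percentage points

Naive respondent-only estimate (weights = respondent counts):
  (360/1620)×10.4 + (180/1620)×69.2 + (600/1620)×16.6 + (480/1620)×16.3 = 20.9778%
Post-stratifying to population shares instead:
  0.12×10.4 + 0.25×69.2 + 0.24×16.6 + 0.39×16.3 = 28.889%
Difference = 28.889 − 20.9778 = 7.9112 pp.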